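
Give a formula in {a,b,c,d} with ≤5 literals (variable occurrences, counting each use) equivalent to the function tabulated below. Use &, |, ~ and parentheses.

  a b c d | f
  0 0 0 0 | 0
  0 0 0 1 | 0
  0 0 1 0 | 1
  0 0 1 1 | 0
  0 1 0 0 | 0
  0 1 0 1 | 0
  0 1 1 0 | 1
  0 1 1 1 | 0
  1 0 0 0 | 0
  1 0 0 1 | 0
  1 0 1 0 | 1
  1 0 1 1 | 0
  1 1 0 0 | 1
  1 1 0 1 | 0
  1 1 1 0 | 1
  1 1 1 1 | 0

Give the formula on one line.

(((c | b) & (c | a)) & ~d)

  (c | b) = 0011111100111111
  (c | a) = 0011001111111111
  ((c | b) & (c | a)) = 0011001100111111
  ~d = 1010101010101010
  (((c | b) & (c | a)) & ~d) = 0010001000101010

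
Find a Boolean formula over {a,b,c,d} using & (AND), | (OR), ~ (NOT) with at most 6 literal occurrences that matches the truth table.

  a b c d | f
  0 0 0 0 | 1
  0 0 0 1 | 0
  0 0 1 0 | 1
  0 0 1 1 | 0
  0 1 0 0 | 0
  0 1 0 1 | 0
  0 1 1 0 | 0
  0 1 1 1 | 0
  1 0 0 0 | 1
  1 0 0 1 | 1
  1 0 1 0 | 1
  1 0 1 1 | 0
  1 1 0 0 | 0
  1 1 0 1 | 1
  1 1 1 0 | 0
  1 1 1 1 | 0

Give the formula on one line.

(((a & (~d | ~c)) | ~d) & (~b | d))

  ~d = 1010101010101010
  ~c = 1100110011001100
  (~d | ~c) = 1110111011101110
  (a & (~d | ~c)) = 0000000011101110
  ((a & (~d | ~c)) | ~d) = 1010101011101110
  ~b = 1111000011110000
  (~b | d) = 1111010111110101
  (((a & (~d | ~c)) | ~d) & (~b | d)) = 1010000011100100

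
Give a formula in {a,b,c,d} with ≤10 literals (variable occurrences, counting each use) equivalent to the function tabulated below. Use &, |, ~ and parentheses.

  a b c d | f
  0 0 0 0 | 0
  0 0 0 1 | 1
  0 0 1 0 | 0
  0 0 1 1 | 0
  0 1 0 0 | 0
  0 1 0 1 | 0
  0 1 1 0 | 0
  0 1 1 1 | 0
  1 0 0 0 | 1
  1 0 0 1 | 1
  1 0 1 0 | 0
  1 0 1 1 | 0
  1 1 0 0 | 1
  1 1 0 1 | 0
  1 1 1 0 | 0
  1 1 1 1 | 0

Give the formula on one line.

  ~b = 1111000011110000
  ~d = 1010101010101010
  (~b | ~d) = 1111101011111010
  ~a = 1111111100000000
  (d & b) = 0000010100000101
  (~a & (d & b)) = 0000010100000000
  ((~b | ~d) | (~a & (d & b))) = 1111111111111010
  (d & ~b) = 0101000001010000
  ((d & ~b) | a) = 0101000011111111
  ~c = 1100110011001100
  (((d & ~b) | a) & ~c) = 0100000011001100
  (((~b | ~d) | (~a & (d & b))) & (((d & ~b) | a) & ~c)) = 0100000011001000

(((~b | ~d) | (~a & (d & b))) & (((d & ~b) | a) & ~c))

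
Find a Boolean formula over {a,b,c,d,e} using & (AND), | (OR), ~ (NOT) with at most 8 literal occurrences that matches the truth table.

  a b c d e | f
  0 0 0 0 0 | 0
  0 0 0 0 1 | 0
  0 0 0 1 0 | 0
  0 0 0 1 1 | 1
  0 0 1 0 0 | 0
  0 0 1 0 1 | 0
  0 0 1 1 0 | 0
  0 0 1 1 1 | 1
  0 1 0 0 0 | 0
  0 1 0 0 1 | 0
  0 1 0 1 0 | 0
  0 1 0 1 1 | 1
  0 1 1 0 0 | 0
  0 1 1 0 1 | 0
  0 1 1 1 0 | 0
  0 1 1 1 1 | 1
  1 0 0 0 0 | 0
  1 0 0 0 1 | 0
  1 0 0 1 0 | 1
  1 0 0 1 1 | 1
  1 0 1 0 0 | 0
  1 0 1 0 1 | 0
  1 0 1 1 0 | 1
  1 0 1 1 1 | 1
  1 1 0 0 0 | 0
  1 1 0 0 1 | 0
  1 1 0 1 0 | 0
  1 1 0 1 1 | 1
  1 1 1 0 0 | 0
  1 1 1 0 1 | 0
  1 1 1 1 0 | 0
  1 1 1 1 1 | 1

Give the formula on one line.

(((~a & ((b | e) & d)) | (d & a)) & (~b | e))

  ~a = 11111111111111110000000000000000
  (b | e) = 01010101111111110101010111111111
  ((b | e) & d) = 00010001001100110001000100110011
  (~a & ((b | e) & d)) = 00010001001100110000000000000000
  (d & a) = 00000000000000000011001100110011
  ((~a & ((b | e) & d)) | (d & a)) = 00010001001100110011001100110011
  ~b = 11111111000000001111111100000000
  (~b | e) = 11111111010101011111111101010101
  (((~a & ((b | e) & d)) | (d & a)) & (~b | e)) = 00010001000100010011001100010001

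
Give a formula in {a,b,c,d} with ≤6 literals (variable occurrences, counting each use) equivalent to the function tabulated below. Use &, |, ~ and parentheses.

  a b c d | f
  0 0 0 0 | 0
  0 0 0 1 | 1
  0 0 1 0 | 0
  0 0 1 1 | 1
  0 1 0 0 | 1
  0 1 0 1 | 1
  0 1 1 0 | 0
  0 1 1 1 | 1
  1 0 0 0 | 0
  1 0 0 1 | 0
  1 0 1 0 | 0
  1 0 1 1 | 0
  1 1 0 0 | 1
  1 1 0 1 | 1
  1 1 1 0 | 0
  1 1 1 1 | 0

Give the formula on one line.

  ~a = 1111111100000000
  (d & ~a) = 0101010100000000
  ~c = 1100110011001100
  (b & ~c) = 0000110000001100
  ((d & ~a) | (b & ~c)) = 0101110100001100

((d & ~a) | (b & ~c))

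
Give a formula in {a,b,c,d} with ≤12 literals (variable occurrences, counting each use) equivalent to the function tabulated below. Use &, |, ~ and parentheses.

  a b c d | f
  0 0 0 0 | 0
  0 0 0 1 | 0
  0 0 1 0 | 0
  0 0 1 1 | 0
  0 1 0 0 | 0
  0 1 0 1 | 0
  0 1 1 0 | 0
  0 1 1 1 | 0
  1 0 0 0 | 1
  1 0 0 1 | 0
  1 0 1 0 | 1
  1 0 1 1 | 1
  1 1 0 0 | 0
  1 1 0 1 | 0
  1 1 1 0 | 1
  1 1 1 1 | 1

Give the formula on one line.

((((a & c) & d) | ~d) & (a & ((c & b) | (~b | ~a))))

  (a & c) = 0000000000110011
  ((a & c) & d) = 0000000000010001
  ~d = 1010101010101010
  (((a & c) & d) | ~d) = 1010101010111011
  (c & b) = 0000001100000011
  ~b = 1111000011110000
  ~a = 1111111100000000
  (~b | ~a) = 1111111111110000
  ((c & b) | (~b | ~a)) = 1111111111110011
  (a & ((c & b) | (~b | ~a))) = 0000000011110011
  ((((a & c) & d) | ~d) & (a & ((c & b) | (~b | ~a)))) = 0000000010110011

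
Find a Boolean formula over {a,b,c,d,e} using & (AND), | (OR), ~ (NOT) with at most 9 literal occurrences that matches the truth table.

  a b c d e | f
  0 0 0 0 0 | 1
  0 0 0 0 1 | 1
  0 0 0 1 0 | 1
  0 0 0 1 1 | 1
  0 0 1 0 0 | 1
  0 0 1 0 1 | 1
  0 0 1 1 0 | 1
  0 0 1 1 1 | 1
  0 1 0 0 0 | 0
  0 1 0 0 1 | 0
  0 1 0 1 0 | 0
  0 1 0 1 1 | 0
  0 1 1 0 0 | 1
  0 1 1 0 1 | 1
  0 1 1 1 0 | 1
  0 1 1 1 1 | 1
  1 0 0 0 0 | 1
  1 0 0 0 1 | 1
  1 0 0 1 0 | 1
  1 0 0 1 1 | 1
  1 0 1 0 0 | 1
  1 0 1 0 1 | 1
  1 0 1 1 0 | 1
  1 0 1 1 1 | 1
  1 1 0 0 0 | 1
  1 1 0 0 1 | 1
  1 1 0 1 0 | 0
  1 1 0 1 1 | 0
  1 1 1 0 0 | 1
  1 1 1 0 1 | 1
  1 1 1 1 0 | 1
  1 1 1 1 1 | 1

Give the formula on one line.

  ~d = 11001100110011001100110011001100
  ~e = 10101010101010101010101010101010
  (~d | ~e) = 11101110111011101110111011101110
  (a & (~d | ~e)) = 00000000000000001110111011101110
  ~a = 11111111111111110000000000000000
  (~a | ~d) = 11111111111111111100110011001100
  ((a & (~d | ~e)) & (~a | ~d)) = 00000000000000001100110011001100
  ~b = 11111111000000001111111100000000
  (b & c) = 00000000000011110000000000001111
  (~b | (b & c)) = 11111111000011111111111100001111
  (((a & (~d | ~e)) & (~a | ~d)) | (~b | (b & c))) = 11111111000011111111111111001111

(((a & (~d | ~e)) & (~a | ~d)) | (~b | (b & c)))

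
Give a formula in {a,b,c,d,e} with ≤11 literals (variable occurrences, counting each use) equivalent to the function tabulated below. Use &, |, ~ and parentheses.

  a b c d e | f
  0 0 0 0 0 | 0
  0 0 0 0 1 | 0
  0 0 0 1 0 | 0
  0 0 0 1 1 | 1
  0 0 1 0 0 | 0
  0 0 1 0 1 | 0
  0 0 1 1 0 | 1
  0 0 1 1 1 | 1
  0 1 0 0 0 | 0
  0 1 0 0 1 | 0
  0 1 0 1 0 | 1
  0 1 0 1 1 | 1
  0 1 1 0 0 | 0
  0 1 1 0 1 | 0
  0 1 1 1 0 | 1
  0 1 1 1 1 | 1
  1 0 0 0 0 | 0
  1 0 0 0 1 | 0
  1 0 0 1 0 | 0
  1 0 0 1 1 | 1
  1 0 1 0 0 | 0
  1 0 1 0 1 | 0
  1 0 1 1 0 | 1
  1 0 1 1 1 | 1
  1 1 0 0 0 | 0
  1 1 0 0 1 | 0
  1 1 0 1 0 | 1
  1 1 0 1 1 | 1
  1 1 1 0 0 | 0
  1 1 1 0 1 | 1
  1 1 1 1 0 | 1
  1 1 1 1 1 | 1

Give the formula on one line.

  (a & e) = 00000000000000000101010101010101
  (e & c) = 00000101000001010000010100000101
  ((a & e) & (e & c)) = 00000000000000000000010100000101
  (b & ((a & e) & (e & c))) = 00000000000000000000000000000101
  (c | e) = 01011111010111110101111101011111
  ((c | e) | b) = 01011111111111110101111111111111
  (((c | e) | b) & d) = 00010011001100110001001100110011
  ((b & ((a & e) & (e & c))) | (((c | e) | b) & d)) = 00010011001100110001001100110111

((b & ((a & e) & (e & c))) | (((c | e) | b) & d))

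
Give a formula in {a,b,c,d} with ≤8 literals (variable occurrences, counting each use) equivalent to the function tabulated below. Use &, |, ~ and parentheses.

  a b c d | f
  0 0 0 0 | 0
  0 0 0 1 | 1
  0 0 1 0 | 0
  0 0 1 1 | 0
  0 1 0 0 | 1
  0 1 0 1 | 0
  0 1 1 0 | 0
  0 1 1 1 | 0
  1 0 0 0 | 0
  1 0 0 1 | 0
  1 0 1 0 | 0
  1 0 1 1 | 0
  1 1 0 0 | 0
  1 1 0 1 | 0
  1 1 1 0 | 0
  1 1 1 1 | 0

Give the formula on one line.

  ~c = 1100110011001100
  ~b = 1111000011110000
  ~d = 1010101010101010
  (a | ~d) = 1010101011111111
  (~b | (a | ~d)) = 1111101011111111
  ~a = 1111111100000000
  (c | b) = 0011111100111111
  (d | (c | b)) = 0111111101111111
  (~a & (d | (c | b))) = 0111111100000000
  ((~b | (a | ~d)) & (~a & (d | (c | b)))) = 0111101000000000
  (~c & ((~b | (a | ~d)) & (~a & (d | (c | b))))) = 0100100000000000

(~c & ((~b | (a | ~d)) & (~a & (d | (c | b)))))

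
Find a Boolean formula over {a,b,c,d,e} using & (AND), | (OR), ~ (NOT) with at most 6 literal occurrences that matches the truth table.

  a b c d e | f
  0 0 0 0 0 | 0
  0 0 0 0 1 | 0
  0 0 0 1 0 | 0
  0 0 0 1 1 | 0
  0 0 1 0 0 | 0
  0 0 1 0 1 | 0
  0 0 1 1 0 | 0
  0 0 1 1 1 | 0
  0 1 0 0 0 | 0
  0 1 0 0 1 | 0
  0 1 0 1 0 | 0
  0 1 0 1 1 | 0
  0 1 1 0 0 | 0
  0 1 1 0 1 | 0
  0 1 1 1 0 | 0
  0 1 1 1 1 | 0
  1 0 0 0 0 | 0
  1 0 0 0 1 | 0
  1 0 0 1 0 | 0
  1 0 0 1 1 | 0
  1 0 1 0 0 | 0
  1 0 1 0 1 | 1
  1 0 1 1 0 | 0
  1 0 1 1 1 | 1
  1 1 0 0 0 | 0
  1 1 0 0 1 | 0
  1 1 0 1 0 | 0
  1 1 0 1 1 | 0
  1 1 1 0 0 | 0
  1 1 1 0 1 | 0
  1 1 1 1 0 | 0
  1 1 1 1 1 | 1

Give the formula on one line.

(e & ((a & (d | ~b)) & c))

  ~b = 11111111000000001111111100000000
  (d | ~b) = 11111111001100111111111100110011
  (a & (d | ~b)) = 00000000000000001111111100110011
  ((a & (d | ~b)) & c) = 00000000000000000000111100000011
  (e & ((a & (d | ~b)) & c)) = 00000000000000000000010100000001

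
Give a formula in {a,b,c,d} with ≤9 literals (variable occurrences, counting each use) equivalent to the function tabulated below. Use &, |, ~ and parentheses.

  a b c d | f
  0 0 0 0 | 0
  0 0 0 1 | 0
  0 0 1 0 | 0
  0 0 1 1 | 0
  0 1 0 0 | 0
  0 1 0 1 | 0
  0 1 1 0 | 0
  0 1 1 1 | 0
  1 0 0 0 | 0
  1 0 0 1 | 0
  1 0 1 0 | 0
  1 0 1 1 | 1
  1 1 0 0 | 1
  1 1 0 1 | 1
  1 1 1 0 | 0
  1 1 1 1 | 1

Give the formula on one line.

(((d | ~c) & (b | c)) & (a & ((~d | c) | (~d | b))))

  ~c = 1100110011001100
  (d | ~c) = 1101110111011101
  (b | c) = 0011111100111111
  ((d | ~c) & (b | c)) = 0001110100011101
  ~d = 1010101010101010
  (~d | c) = 1011101110111011
  (~d | b) = 1010111110101111
  ((~d | c) | (~d | b)) = 1011111110111111
  (a & ((~d | c) | (~d | b))) = 0000000010111111
  (((d | ~c) & (b | c)) & (a & ((~d | c) | (~d | b)))) = 0000000000011101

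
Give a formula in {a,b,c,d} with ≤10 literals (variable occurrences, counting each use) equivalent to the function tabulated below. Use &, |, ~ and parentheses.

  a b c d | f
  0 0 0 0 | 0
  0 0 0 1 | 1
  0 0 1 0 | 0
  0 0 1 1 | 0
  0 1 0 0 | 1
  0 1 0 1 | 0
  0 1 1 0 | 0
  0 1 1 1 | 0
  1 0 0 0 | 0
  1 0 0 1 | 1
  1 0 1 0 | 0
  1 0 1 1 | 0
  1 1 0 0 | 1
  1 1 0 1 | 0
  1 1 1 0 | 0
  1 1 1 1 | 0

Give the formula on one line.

  ~d = 1010101010101010
  (~d & b) = 0000101000001010
  ~b = 1111000011110000
  ((~d & b) | ~b) = 1111101011111010
  (b | c) = 0011111100111111
  ((b | c) | d) = 0111111101111111
  ~c = 1100110011001100
  (((b | c) | d) & ~c) = 0100110001001100
  (((~d & b) | ~b) & (((b | c) | d) & ~c)) = 0100100001001000

(((~d & b) | ~b) & (((b | c) | d) & ~c))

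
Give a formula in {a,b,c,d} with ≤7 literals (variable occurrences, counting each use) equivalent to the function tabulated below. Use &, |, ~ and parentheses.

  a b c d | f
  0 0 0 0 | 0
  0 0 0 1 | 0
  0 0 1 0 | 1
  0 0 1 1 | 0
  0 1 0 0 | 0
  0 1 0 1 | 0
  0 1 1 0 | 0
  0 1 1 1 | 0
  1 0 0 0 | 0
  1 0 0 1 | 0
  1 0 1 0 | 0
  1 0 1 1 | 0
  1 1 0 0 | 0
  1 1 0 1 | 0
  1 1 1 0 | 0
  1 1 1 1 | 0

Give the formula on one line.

  (d & a) = 0000000001010101
  ~d = 1010101010101010
  ~a = 1111111100000000
  (~d & ~a) = 1010101000000000
  ((d & a) | (~d & ~a)) = 1010101001010101
  ~b = 1111000011110000
  (c & ~b) = 0011000000110000
  (~d & (c & ~b)) = 0010000000100000
  (((d & a) | (~d & ~a)) & (~d & (c & ~b))) = 0010000000000000

(((d & a) | (~d & ~a)) & (~d & (c & ~b)))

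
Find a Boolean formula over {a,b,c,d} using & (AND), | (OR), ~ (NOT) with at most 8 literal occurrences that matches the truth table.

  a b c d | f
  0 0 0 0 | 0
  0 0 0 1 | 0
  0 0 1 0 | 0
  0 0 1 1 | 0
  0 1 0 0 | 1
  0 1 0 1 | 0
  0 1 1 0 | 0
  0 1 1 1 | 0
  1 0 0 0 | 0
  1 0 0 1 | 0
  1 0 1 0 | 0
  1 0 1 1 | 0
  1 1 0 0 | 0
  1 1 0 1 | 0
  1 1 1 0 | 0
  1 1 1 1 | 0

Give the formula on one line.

  ~a = 1111111100000000
  ~c = 1100110011001100
  (~a & ~c) = 1100110000000000
  ~d = 1010101010101010
  ((~a & ~c) & ~d) = 1000100000000000
  (c | b) = 0011111100111111
  (((~a & ~c) & ~d) & (c | b)) = 0000100000000000

(((~a & ~c) & ~d) & (c | b))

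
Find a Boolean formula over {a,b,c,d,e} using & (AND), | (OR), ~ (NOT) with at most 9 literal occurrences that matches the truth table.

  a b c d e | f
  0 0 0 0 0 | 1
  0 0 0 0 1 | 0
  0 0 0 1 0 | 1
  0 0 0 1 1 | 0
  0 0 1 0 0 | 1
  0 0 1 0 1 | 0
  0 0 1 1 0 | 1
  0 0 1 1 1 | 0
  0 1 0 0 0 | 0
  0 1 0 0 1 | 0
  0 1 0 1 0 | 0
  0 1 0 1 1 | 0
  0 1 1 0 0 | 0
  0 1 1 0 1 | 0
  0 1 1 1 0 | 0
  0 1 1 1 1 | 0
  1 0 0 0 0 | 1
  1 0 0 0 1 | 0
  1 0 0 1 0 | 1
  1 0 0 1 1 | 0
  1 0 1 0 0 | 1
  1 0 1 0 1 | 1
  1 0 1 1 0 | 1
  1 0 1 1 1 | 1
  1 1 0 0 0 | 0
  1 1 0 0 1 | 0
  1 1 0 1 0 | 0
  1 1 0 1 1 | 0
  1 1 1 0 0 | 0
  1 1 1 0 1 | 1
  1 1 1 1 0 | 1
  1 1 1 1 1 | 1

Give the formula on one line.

  ~b = 11111111000000001111111100000000
  ~e = 10101010101010101010101010101010
  (~b & ~e) = 10101010000000001010101000000000
  (a & c) = 00000000000000000000111100001111
  (e | d) = 01110111011101110111011101110111
  ((a & c) & (e | d)) = 00000000000000000000011100000111
  ((~b & ~e) | ((a & c) & (e | d))) = 10101010000000001010111100000111

((~b & ~e) | ((a & c) & (e | d)))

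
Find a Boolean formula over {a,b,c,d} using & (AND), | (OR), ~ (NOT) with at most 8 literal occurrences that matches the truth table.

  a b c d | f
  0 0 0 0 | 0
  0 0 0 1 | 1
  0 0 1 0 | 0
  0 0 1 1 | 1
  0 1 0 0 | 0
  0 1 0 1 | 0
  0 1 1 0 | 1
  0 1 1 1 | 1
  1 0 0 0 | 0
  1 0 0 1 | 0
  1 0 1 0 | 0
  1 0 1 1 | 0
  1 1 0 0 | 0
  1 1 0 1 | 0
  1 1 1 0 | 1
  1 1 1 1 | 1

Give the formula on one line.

  ~a = 1111111100000000
  ~b = 1111000011110000
  (~a & ~b) = 1111000000000000
  (~b & d) = 0101000001010000
  ((~a & ~b) & (~b & d)) = 0101000000000000
  ~c = 1100110011001100
  (~c | b) = 1100111111001111
  ((~c | b) & c) = 0000001100000011
  (((~a & ~b) & (~b & d)) | ((~c | b) & c)) = 0101001100000011

(((~a & ~b) & (~b & d)) | ((~c | b) & c))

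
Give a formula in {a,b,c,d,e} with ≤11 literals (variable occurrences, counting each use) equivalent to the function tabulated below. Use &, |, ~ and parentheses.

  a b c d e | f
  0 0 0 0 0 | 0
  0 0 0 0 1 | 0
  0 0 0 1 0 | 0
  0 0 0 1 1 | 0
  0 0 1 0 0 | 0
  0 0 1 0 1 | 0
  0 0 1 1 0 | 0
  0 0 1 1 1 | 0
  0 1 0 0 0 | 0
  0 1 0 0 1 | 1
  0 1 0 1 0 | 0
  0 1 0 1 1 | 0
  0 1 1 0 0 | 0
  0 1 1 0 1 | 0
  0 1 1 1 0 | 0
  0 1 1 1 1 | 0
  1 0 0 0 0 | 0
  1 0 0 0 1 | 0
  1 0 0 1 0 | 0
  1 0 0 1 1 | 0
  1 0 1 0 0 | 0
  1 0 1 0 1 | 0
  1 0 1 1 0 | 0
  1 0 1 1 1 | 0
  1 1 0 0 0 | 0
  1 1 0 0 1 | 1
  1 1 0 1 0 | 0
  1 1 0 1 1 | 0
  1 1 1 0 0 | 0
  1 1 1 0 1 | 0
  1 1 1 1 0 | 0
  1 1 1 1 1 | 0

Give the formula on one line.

((~d & (~c | (a & d))) & ((c | (e & b)) & b))

  ~d = 11001100110011001100110011001100
  ~c = 11110000111100001111000011110000
  (a & d) = 00000000000000000011001100110011
  (~c | (a & d)) = 11110000111100001111001111110011
  (~d & (~c | (a & d))) = 11000000110000001100000011000000
  (e & b) = 00000000010101010000000001010101
  (c | (e & b)) = 00001111010111110000111101011111
  ((c | (e & b)) & b) = 00000000010111110000000001011111
  ((~d & (~c | (a & d))) & ((c | (e & b)) & b)) = 00000000010000000000000001000000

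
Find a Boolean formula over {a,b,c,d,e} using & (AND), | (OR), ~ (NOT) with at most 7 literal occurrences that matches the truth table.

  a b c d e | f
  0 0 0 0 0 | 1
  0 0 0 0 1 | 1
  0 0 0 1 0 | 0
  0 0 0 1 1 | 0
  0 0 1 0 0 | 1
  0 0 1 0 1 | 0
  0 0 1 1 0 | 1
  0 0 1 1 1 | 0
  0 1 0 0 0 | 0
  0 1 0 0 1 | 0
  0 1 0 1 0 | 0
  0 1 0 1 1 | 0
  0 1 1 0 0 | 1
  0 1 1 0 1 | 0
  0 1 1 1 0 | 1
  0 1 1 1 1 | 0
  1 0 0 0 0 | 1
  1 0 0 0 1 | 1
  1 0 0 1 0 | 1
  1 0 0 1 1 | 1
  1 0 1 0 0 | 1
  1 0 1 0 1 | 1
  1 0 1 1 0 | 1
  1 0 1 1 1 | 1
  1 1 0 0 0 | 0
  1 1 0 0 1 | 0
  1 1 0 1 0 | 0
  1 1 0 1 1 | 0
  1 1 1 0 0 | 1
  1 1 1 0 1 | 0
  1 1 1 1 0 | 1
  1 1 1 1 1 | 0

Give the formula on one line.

  ~b = 11111111000000001111111100000000
  (~b & a) = 00000000000000001111111100000000
  ~d = 11001100110011001100110011001100
  ~c = 11110000111100001111000011110000
  (~d & ~c) = 11000000110000001100000011000000
  ((~b & a) | (~d & ~c)) = 11000000110000001111111111000000
  (~b & ((~b & a) | (~d & ~c))) = 11000000000000001111111100000000
  ~e = 10101010101010101010101010101010
  (~e & c) = 00001010000010100000101000001010
  ((~b & ((~b & a) | (~d & ~c))) | (~e & c)) = 11001010000010101111111100001010

((~b & ((~b & a) | (~d & ~c))) | (~e & c))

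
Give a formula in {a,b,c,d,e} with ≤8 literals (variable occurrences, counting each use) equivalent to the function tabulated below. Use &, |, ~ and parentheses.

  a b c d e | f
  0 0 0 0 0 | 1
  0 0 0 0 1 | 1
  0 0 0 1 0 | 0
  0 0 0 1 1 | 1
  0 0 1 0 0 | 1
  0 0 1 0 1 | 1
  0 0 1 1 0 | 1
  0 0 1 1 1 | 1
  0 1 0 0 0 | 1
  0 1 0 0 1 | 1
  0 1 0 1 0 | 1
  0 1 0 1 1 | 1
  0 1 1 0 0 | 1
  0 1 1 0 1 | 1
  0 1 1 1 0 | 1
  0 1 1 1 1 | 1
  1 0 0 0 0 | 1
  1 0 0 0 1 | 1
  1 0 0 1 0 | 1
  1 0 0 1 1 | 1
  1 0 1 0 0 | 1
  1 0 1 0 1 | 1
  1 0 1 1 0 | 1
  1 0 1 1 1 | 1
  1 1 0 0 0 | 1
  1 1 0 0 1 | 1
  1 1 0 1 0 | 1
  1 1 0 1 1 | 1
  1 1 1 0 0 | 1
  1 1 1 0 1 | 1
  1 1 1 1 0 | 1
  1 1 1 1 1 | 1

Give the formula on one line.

  ~b = 11111111000000001111111100000000
  ~d = 11001100110011001100110011001100
  (~b & ~d) = 11001100000000001100110000000000
  (b | a) = 00000000111111111111111111111111
  ((b | a) | e) = 01010101111111111111111111111111
  ((~b & ~d) | ((b | a) | e)) = 11011101111111111111111111111111
  (c | ((~b & ~d) | ((b | a) | e))) = 11011111111111111111111111111111

(c | ((~b & ~d) | ((b | a) | e)))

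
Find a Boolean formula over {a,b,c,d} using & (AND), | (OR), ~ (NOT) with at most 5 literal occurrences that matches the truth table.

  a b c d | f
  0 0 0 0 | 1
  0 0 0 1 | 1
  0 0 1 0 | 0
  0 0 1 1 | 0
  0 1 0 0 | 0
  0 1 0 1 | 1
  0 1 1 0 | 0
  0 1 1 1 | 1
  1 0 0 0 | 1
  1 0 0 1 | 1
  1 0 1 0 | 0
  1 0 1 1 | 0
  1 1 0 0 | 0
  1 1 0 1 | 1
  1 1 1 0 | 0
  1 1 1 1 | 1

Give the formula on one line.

  (b & d) = 0000010100000101
  ~b = 1111000011110000
  ~c = 1100110011001100
  (~b & ~c) = 1100000011000000
  ((b & d) | (~b & ~c)) = 1100010111000101

((b & d) | (~b & ~c))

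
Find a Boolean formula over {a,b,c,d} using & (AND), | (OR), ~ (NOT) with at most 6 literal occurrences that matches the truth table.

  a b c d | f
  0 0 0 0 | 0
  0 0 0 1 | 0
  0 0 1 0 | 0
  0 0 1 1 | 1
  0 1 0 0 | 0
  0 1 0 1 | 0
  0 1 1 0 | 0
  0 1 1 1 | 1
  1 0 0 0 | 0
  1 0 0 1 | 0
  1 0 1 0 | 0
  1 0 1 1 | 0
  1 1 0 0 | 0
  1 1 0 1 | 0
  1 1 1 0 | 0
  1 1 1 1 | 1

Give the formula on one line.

  (c & d) = 0001000100010001
  ~d = 1010101010101010
  (c & ~d) = 0010001000100010
  (b | (c & ~d)) = 0010111100101111
  ~a = 1111111100000000
  ((b | (c & ~d)) | ~a) = 1111111100101111
  ((c & d) & ((b | (c & ~d)) | ~a)) = 0001000100000001

((c & d) & ((b | (c & ~d)) | ~a))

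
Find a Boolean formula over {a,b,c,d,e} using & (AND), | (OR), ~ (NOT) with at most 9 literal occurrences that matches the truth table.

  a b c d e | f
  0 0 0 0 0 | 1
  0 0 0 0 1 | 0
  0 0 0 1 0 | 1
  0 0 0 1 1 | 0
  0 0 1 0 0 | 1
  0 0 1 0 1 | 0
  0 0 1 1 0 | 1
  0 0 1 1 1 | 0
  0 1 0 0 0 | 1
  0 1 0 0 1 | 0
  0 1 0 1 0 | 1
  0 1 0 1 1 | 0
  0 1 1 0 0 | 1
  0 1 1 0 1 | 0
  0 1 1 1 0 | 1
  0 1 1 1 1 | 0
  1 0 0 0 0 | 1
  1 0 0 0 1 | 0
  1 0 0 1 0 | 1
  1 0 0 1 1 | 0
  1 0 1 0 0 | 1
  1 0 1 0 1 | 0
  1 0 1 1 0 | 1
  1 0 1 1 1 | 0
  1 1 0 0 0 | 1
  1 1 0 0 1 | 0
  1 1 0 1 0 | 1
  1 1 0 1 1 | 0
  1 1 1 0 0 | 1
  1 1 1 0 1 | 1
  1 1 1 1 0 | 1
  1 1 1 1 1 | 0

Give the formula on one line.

((((a & c) | ~e) & (c & (~d & ((e | d) & b)))) | ~e)

  (a & c) = 00000000000000000000111100001111
  ~e = 10101010101010101010101010101010
  ((a & c) | ~e) = 10101010101010101010111110101111
  ~d = 11001100110011001100110011001100
  (e | d) = 01110111011101110111011101110111
  ((e | d) & b) = 00000000011101110000000001110111
  (~d & ((e | d) & b)) = 00000000010001000000000001000100
  (c & (~d & ((e | d) & b))) = 00000000000001000000000000000100
  (((a & c) | ~e) & (c & (~d & ((e | d) & b)))) = 00000000000000000000000000000100
  ((((a & c) | ~e) & (c & (~d & ((e | d) & b)))) | ~e) = 10101010101010101010101010101110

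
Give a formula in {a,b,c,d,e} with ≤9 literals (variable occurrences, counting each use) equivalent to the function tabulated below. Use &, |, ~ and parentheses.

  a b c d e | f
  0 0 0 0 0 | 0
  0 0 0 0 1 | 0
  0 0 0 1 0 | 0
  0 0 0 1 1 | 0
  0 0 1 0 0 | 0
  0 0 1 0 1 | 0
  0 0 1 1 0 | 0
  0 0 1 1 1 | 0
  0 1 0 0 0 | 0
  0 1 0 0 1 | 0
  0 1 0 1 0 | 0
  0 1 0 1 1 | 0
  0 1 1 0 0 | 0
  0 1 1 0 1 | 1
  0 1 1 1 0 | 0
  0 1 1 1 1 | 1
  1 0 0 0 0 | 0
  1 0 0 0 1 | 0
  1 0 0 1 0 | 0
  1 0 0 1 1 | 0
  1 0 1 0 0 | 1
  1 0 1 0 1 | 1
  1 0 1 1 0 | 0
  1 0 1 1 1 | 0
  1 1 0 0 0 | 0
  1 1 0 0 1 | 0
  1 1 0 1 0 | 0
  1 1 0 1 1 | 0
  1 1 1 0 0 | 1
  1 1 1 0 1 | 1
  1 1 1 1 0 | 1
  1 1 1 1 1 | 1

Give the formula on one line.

(((((e | a) & ~e) | e) & c) & (b | (~d & a)))

  (e | a) = 01010101010101011111111111111111
  ~e = 10101010101010101010101010101010
  ((e | a) & ~e) = 00000000000000001010101010101010
  (((e | a) & ~e) | e) = 01010101010101011111111111111111
  ((((e | a) & ~e) | e) & c) = 00000101000001010000111100001111
  ~d = 11001100110011001100110011001100
  (~d & a) = 00000000000000001100110011001100
  (b | (~d & a)) = 00000000111111111100110011111111
  (((((e | a) & ~e) | e) & c) & (b | (~d & a))) = 00000000000001010000110000001111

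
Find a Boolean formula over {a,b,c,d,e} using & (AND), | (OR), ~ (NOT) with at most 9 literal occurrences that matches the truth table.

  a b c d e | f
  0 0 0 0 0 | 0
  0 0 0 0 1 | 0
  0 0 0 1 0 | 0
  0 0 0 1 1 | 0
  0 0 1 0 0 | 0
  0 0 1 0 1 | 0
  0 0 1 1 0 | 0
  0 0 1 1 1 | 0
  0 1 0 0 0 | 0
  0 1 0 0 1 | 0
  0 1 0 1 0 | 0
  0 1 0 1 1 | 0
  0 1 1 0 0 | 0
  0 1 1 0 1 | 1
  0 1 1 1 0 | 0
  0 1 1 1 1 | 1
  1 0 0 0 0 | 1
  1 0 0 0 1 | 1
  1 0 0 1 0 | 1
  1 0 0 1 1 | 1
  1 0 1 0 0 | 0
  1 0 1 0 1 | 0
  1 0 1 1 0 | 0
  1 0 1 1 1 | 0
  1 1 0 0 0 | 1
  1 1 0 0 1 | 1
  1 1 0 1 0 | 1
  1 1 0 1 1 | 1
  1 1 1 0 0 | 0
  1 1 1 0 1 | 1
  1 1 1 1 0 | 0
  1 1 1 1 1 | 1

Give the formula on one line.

((e | ~c) & (((~a | ~c) | (b & a)) & (a | (b & c))))

  ~c = 11110000111100001111000011110000
  (e | ~c) = 11110101111101011111010111110101
  ~a = 11111111111111110000000000000000
  (~a | ~c) = 11111111111111111111000011110000
  (b & a) = 00000000000000000000000011111111
  ((~a | ~c) | (b & a)) = 11111111111111111111000011111111
  (b & c) = 00000000000011110000000000001111
  (a | (b & c)) = 00000000000011111111111111111111
  (((~a | ~c) | (b & a)) & (a | (b & c))) = 00000000000011111111000011111111
  ((e | ~c) & (((~a | ~c) | (b & a)) & (a | (b & c)))) = 00000000000001011111000011110101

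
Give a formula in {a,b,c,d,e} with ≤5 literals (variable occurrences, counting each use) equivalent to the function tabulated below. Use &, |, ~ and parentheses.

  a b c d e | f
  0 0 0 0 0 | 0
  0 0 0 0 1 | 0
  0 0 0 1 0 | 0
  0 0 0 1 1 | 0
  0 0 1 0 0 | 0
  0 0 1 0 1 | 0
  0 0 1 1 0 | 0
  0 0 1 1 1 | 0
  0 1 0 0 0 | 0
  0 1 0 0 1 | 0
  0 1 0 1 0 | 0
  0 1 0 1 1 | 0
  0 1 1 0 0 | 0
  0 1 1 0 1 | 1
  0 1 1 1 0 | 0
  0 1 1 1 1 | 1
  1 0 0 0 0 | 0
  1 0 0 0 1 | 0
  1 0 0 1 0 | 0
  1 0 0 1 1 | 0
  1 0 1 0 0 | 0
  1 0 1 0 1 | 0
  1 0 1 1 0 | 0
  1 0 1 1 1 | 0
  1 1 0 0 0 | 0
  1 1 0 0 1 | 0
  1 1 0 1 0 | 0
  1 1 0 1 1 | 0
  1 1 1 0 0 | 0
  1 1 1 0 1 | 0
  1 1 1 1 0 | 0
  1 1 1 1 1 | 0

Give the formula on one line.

  (e & c) = 00000101000001010000010100000101
  ((e & c) & b) = 00000000000001010000000000000101
  ~a = 11111111111111110000000000000000
  (((e & c) & b) & ~a) = 00000000000001010000000000000000

(((e & c) & b) & ~a)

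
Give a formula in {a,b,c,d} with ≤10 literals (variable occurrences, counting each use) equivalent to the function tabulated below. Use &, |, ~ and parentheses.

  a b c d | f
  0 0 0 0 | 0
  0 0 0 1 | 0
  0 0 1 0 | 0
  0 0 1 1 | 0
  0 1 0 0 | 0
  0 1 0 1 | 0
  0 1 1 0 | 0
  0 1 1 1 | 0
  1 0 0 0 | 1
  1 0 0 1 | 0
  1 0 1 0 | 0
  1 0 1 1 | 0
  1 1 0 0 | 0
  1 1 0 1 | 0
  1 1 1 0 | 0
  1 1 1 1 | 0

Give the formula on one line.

  ~b = 1111000011110000
  ~c = 1100110011001100
  (c | a) = 0011001111111111
  (~c & (c | a)) = 0000000011001100
  (~b & (~c & (c | a))) = 0000000011000000
  ~a = 1111111100000000
  (b | ~a) = 1111111100001111
  ~d = 1010101010101010
  (~c & ~b) = 1100000011000000
  (~d & (~c & ~b)) = 1000000010000000
  ((b | ~a) | (~d & (~c & ~b))) = 1111111110001111
  ((~b & (~c & (c | a))) & ((b | ~a) | (~d & (~c & ~b)))) = 0000000010000000

((~b & (~c & (c | a))) & ((b | ~a) | (~d & (~c & ~b))))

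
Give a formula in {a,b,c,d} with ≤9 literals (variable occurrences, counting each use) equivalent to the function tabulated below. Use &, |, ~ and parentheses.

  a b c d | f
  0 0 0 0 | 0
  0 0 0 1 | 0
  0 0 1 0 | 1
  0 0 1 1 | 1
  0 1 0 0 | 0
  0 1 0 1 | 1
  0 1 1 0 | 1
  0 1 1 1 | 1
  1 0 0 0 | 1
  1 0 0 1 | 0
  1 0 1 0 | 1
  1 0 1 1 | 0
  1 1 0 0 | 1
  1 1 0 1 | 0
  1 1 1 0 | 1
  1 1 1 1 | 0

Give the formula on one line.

(((c & ~a) | (~d & a)) | ((~c & ~a) & (d & b)))

  ~a = 1111111100000000
  (c & ~a) = 0011001100000000
  ~d = 1010101010101010
  (~d & a) = 0000000010101010
  ((c & ~a) | (~d & a)) = 0011001110101010
  ~c = 1100110011001100
  (~c & ~a) = 1100110000000000
  (d & b) = 0000010100000101
  ((~c & ~a) & (d & b)) = 0000010000000000
  (((c & ~a) | (~d & a)) | ((~c & ~a) & (d & b))) = 0011011110101010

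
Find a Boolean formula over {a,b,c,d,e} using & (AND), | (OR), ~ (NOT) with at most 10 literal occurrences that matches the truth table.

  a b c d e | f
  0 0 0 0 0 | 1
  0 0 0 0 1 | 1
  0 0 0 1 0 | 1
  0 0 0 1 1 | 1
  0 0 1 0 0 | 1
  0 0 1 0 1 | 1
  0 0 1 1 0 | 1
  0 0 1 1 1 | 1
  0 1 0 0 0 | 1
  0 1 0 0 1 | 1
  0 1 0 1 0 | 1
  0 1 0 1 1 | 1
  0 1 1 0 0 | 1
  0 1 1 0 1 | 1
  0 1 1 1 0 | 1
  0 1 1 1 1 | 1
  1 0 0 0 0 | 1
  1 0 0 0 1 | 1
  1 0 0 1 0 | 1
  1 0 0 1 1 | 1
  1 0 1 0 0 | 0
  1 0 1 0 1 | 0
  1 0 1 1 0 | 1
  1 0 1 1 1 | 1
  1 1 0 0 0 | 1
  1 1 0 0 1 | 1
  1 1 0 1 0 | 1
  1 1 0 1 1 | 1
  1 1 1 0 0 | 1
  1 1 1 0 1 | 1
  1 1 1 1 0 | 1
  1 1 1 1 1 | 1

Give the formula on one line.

  ~c = 11110000111100001111000011110000
  (~c | d) = 11110011111100111111001111110011
  (b | ~c) = 11110000111111111111000011111111
  ~d = 11001100110011001100110011001100
  (~d & c) = 00001100000011000000110000001100
  ~a = 11111111111111110000000000000000
  (~a | d) = 11111111111111110011001100110011
  ((~d & c) & (~a | d)) = 00001100000011000000000000000000
  ((b | ~c) | ((~d & c) & (~a | d))) = 11111100111111111111000011111111
  ((~c | d) | ((b | ~c) | ((~d & c) & (~a | d)))) = 11111111111111111111001111111111

((~c | d) | ((b | ~c) | ((~d & c) & (~a | d))))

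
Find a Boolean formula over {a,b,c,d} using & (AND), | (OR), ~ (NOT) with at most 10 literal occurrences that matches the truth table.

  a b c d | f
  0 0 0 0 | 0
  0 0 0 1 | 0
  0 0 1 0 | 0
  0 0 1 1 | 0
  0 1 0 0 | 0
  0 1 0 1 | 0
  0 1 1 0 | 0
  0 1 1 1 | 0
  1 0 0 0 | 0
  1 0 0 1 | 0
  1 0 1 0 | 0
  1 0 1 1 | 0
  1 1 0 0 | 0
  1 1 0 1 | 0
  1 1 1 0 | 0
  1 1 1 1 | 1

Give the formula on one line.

  (b & d) = 0000010100000101
  (a & c) = 0000000000110011
  (b | a) = 0000111111111111
  ((b | a) & d) = 0000010101010101
  ((a & c) & ((b | a) & d)) = 0000000000010001
  ((b & d) & ((a & c) & ((b | a) & d))) = 0000000000000001

((b & d) & ((a & c) & ((b | a) & d)))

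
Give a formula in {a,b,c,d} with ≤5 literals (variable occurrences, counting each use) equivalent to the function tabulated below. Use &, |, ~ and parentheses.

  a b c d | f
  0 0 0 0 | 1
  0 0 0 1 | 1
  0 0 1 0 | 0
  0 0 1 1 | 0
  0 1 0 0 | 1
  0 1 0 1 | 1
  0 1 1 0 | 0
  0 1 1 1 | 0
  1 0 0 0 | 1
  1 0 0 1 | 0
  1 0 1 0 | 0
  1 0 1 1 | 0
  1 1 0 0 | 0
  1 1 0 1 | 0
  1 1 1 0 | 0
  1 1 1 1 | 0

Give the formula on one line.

(~c & ((~d & ~b) | ~a))

  ~c = 1100110011001100
  ~d = 1010101010101010
  ~b = 1111000011110000
  (~d & ~b) = 1010000010100000
  ~a = 1111111100000000
  ((~d & ~b) | ~a) = 1111111110100000
  (~c & ((~d & ~b) | ~a)) = 1100110010000000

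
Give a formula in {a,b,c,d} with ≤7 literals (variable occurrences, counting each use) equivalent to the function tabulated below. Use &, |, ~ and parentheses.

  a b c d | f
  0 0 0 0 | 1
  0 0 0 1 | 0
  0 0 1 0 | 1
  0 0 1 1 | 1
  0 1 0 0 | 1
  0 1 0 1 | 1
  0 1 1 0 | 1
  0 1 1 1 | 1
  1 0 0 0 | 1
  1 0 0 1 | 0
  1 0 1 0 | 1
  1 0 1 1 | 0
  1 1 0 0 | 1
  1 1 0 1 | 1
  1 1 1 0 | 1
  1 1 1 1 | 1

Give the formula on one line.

  ~d = 1010101010101010
  ~a = 1111111100000000
  ~c = 1100110011001100
  (~a | ~c) = 1111111111001100
  (c & (~a | ~c)) = 0011001100000000
  ((c & (~a | ~c)) | b) = 0011111100001111
  (~d | ((c & (~a | ~c)) | b)) = 1011111110101111

(~d | ((c & (~a | ~c)) | b))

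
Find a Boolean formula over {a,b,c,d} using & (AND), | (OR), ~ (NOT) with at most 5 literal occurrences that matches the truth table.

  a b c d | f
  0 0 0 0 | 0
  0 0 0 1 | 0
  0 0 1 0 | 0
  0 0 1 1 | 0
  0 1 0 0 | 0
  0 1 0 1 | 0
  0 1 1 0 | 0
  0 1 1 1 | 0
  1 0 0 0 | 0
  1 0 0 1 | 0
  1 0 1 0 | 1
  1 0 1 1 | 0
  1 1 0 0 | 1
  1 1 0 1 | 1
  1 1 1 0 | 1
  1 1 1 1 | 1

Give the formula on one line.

  ~d = 1010101010101010
  (c & ~d) = 0010001000100010
  (b | (c & ~d)) = 0010111100101111
  (a & (b | (c & ~d))) = 0000000000101111

(a & (b | (c & ~d)))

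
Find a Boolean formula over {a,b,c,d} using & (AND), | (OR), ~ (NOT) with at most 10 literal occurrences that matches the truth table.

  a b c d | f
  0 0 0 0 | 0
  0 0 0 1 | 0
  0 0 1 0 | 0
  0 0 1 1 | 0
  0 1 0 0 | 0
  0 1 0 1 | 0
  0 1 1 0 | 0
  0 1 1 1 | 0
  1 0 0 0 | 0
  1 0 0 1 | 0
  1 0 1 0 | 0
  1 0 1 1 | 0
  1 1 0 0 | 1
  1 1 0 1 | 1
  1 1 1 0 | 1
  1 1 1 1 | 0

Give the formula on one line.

((~c | (((c & ~d) | ~c) & c)) & (a & (b | ~a)))

  ~c = 1100110011001100
  ~d = 1010101010101010
  (c & ~d) = 0010001000100010
  ((c & ~d) | ~c) = 1110111011101110
  (((c & ~d) | ~c) & c) = 0010001000100010
  (~c | (((c & ~d) | ~c) & c)) = 1110111011101110
  ~a = 1111111100000000
  (b | ~a) = 1111111100001111
  (a & (b | ~a)) = 0000000000001111
  ((~c | (((c & ~d) | ~c) & c)) & (a & (b | ~a))) = 0000000000001110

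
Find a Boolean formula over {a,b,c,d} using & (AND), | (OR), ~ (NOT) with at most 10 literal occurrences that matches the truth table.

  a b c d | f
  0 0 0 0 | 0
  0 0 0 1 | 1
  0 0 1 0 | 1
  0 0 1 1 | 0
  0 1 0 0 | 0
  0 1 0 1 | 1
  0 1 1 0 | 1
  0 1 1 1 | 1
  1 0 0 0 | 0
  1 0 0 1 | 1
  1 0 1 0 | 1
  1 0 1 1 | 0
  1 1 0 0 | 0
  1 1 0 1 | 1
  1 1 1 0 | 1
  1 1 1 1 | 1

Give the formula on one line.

  ~c = 1100110011001100
  (~c & d) = 0100010001000100
  ~b = 1111000011110000
  (a & b) = 0000000000001111
  ~d = 1010101010101010
  ((a & b) | ~d) = 1010101010101111
  (~b & ((a & b) | ~d)) = 1010000010100000
  ((~b & ((a & b) | ~d)) | b) = 1010111110101111
  ((~c & d) | ((~b & ((a & b) | ~d)) | b)) = 1110111111101111
  (c | d) = 0111011101110111
  (((~c & d) | ((~b & ((a & b) | ~d)) | b)) & (c | d)) = 0110011101100111

(((~c & d) | ((~b & ((a & b) | ~d)) | b)) & (c | d))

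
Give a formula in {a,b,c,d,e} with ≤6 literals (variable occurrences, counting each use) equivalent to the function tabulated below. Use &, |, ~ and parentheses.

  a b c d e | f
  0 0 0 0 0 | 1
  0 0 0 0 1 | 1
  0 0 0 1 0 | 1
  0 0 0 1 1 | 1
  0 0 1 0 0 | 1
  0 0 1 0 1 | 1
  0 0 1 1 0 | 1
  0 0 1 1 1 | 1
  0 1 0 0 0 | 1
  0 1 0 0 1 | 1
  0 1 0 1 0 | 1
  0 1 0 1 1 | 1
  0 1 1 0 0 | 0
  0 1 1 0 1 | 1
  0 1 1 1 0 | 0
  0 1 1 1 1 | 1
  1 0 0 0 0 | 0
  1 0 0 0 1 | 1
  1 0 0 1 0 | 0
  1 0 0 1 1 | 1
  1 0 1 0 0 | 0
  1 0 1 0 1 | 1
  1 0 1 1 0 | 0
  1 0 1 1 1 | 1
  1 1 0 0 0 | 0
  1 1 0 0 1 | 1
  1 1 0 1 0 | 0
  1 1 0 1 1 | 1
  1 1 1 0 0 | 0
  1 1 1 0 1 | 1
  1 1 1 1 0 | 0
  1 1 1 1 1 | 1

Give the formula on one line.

(e | ((~c | ~b) & ~a))

  ~c = 11110000111100001111000011110000
  ~b = 11111111000000001111111100000000
  (~c | ~b) = 11111111111100001111111111110000
  ~a = 11111111111111110000000000000000
  ((~c | ~b) & ~a) = 11111111111100000000000000000000
  (e | ((~c | ~b) & ~a)) = 11111111111101010101010101010101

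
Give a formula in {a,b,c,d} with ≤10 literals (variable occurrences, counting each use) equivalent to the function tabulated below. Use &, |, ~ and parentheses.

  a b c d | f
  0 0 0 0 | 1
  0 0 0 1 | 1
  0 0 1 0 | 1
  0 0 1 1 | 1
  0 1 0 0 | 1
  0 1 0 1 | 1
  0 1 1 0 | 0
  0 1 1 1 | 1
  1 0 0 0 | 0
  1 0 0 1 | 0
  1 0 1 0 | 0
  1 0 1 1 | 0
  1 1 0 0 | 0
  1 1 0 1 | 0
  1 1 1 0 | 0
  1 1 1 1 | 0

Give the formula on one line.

(~a & ((~b & ~d) | ((~c | d) | (~b & a))))

  ~a = 1111111100000000
  ~b = 1111000011110000
  ~d = 1010101010101010
  (~b & ~d) = 1010000010100000
  ~c = 1100110011001100
  (~c | d) = 1101110111011101
  (~b & a) = 0000000011110000
  ((~c | d) | (~b & a)) = 1101110111111101
  ((~b & ~d) | ((~c | d) | (~b & a))) = 1111110111111101
  (~a & ((~b & ~d) | ((~c | d) | (~b & a)))) = 1111110100000000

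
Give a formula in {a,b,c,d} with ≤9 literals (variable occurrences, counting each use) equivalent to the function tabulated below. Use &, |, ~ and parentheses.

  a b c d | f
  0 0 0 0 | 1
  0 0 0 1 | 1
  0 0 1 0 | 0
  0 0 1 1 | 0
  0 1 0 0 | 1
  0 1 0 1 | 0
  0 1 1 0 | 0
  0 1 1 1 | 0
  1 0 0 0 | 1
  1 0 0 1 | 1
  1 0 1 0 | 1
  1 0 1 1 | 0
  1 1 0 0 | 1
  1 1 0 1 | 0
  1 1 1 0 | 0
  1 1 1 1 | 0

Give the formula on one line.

  ~c = 1100110011001100
  ~d = 1010101010101010
  (~c & ~d) = 1000100010001000
  ~b = 1111000011110000
  (a & ~d) = 0000000010101010
  (~c | (a & ~d)) = 1100110011101110
  (~b & (~c | (a & ~d))) = 1100000011100000
  ((~c & ~d) | (~b & (~c | (a & ~d)))) = 1100100011101000

((~c & ~d) | (~b & (~c | (a & ~d))))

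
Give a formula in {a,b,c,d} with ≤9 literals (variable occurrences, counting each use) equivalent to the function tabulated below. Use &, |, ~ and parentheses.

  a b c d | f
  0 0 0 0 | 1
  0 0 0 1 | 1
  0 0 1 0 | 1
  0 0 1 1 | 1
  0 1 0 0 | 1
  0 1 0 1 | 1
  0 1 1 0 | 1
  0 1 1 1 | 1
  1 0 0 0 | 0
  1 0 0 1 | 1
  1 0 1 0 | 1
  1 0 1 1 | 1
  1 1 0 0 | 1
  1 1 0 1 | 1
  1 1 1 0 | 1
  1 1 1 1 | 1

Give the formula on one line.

  (d & b) = 0000010100000101
  (c | (d & b)) = 0011011100110111
  ~b = 1111000011110000
  ~d = 1010101010101010
  (~b & ~d) = 1010000010100000
  (c | (~b & ~d)) = 1011001110110011
  ((c | (d & b)) & (c | (~b & ~d))) = 0011001100110011
  ~a = 1111111100000000
  (b | d) = 0101111101011111
  (~a | (b | d)) = 1111111101011111
  (((c | (d & b)) & (c | (~b & ~d))) | (~a | (b | d))) = 1111111101111111

(((c | (d & b)) & (c | (~b & ~d))) | (~a | (b | d)))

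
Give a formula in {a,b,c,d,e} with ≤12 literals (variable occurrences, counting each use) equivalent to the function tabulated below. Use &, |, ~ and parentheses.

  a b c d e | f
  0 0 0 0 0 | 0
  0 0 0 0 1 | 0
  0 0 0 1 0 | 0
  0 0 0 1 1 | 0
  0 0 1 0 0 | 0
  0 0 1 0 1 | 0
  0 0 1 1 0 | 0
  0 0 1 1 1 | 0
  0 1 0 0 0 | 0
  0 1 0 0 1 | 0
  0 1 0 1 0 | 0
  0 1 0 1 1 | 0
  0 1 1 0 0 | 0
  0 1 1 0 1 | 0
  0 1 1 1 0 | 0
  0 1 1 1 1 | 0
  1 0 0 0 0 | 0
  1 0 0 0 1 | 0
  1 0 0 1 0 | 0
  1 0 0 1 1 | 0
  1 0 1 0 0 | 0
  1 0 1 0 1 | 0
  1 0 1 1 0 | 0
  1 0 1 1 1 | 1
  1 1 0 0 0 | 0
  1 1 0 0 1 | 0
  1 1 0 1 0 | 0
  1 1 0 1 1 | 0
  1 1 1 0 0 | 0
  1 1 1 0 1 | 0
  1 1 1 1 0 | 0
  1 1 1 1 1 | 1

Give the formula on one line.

((c & a) & ((d & (b | (a | e))) & ((c & e) | ~d)))

  (c & a) = 00000000000000000000111100001111
  (a | e) = 01010101010101011111111111111111
  (b | (a | e)) = 01010101111111111111111111111111
  (d & (b | (a | e))) = 00010001001100110011001100110011
  (c & e) = 00000101000001010000010100000101
  ~d = 11001100110011001100110011001100
  ((c & e) | ~d) = 11001101110011011100110111001101
  ((d & (b | (a | e))) & ((c & e) | ~d)) = 00000001000000010000000100000001
  ((c & a) & ((d & (b | (a | e))) & ((c & e) | ~d))) = 00000000000000000000000100000001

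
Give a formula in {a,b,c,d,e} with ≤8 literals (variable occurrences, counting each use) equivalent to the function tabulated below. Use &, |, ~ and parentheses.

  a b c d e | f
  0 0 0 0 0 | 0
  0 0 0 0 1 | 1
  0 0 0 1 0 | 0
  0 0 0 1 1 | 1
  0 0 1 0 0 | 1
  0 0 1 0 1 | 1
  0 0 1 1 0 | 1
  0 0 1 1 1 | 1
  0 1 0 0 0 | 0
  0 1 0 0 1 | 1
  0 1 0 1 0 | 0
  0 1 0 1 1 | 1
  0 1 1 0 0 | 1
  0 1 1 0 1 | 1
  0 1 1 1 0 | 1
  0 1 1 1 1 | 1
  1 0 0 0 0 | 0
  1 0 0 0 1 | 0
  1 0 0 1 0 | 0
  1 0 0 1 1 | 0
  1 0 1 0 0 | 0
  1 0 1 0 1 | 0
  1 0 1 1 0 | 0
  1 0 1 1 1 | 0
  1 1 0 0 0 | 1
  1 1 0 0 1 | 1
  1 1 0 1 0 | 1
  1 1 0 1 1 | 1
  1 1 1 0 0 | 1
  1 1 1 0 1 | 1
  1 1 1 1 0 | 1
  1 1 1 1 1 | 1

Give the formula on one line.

  (c | a) = 00001111000011111111111111111111
  ((c | a) | e) = 01011111010111111111111111111111
  ~a = 11111111111111110000000000000000
  (~a | b) = 11111111111111110000000011111111
  (((c | a) | e) & (~a | b)) = 01011111010111110000000011111111

(((c | a) | e) & (~a | b))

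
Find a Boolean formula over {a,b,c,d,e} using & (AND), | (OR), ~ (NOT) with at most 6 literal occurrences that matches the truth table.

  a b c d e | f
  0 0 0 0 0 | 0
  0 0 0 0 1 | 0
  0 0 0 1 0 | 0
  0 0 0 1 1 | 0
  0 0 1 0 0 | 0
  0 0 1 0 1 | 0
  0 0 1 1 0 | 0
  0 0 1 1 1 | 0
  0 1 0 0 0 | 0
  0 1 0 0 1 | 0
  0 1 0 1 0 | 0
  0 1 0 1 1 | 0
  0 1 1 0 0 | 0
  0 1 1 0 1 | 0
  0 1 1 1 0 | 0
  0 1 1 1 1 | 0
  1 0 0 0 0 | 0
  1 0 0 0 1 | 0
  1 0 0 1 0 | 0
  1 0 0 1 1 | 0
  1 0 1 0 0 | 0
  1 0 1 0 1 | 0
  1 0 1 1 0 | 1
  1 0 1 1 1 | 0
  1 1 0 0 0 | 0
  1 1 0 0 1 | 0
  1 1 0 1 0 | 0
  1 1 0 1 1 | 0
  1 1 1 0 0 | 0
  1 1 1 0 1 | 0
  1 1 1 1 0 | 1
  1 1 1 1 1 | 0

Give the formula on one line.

(c & (a & (~e & d)))

  ~e = 10101010101010101010101010101010
  (~e & d) = 00100010001000100010001000100010
  (a & (~e & d)) = 00000000000000000010001000100010
  (c & (a & (~e & d))) = 00000000000000000000001000000010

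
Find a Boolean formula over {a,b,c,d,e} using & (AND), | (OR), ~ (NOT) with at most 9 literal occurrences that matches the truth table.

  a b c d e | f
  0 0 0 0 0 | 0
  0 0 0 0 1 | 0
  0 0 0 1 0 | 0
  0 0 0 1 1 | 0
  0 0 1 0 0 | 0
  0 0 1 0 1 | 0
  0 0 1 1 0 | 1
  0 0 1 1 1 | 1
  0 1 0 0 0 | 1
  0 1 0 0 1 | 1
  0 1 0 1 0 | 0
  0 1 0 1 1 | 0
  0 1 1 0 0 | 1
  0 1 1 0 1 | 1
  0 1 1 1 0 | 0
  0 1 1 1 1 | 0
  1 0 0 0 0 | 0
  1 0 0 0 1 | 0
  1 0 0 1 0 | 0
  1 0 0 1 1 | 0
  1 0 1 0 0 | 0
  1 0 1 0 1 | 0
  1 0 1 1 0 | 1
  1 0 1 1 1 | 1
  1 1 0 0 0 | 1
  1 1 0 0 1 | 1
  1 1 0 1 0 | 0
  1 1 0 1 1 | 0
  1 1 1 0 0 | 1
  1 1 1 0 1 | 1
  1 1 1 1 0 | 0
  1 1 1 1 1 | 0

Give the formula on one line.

((((~d | ~b) & c) | ~d) & (b | d))

  ~d = 11001100110011001100110011001100
  ~b = 11111111000000001111111100000000
  (~d | ~b) = 11111111110011001111111111001100
  ((~d | ~b) & c) = 00001111000011000000111100001100
  (((~d | ~b) & c) | ~d) = 11001111110011001100111111001100
  (b | d) = 00110011111111110011001111111111
  ((((~d | ~b) & c) | ~d) & (b | d)) = 00000011110011000000001111001100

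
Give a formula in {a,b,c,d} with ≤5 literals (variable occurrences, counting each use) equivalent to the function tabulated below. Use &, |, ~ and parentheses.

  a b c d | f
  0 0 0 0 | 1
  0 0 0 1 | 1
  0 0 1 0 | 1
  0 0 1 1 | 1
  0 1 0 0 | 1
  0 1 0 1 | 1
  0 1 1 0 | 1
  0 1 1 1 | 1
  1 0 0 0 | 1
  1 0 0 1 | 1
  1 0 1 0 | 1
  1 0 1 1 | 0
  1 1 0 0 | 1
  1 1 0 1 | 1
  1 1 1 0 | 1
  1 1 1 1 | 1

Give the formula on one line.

  ~a = 1111111100000000
  ~d = 1010101010101010
  ~c = 1100110011001100
  (b | ~c) = 1100111111001111
  (~d | (b | ~c)) = 1110111111101111
  (~a | (~d | (b | ~c))) = 1111111111101111

(~a | (~d | (b | ~c)))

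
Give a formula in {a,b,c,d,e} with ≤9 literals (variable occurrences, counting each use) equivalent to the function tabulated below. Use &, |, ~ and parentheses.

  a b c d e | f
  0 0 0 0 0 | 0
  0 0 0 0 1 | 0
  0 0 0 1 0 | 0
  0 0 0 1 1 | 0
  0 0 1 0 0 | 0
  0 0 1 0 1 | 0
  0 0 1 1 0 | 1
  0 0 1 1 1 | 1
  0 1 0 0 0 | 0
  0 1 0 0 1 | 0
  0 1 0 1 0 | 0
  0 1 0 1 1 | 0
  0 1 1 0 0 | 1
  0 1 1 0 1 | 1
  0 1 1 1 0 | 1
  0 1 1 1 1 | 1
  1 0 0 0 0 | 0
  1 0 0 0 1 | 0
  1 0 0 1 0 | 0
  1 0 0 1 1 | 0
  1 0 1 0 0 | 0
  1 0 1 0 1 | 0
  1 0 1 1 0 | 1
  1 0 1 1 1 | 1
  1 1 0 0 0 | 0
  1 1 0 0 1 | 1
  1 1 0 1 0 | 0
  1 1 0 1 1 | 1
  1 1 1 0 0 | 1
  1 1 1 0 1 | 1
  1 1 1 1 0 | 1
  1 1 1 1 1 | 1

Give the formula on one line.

(((e | c) & ((c & (~b & d)) | b)) & (a | c))

  (e | c) = 01011111010111110101111101011111
  ~b = 11111111000000001111111100000000
  (~b & d) = 00110011000000000011001100000000
  (c & (~b & d)) = 00000011000000000000001100000000
  ((c & (~b & d)) | b) = 00000011111111110000001111111111
  ((e | c) & ((c & (~b & d)) | b)) = 00000011010111110000001101011111
  (a | c) = 00001111000011111111111111111111
  (((e | c) & ((c & (~b & d)) | b)) & (a | c)) = 00000011000011110000001101011111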